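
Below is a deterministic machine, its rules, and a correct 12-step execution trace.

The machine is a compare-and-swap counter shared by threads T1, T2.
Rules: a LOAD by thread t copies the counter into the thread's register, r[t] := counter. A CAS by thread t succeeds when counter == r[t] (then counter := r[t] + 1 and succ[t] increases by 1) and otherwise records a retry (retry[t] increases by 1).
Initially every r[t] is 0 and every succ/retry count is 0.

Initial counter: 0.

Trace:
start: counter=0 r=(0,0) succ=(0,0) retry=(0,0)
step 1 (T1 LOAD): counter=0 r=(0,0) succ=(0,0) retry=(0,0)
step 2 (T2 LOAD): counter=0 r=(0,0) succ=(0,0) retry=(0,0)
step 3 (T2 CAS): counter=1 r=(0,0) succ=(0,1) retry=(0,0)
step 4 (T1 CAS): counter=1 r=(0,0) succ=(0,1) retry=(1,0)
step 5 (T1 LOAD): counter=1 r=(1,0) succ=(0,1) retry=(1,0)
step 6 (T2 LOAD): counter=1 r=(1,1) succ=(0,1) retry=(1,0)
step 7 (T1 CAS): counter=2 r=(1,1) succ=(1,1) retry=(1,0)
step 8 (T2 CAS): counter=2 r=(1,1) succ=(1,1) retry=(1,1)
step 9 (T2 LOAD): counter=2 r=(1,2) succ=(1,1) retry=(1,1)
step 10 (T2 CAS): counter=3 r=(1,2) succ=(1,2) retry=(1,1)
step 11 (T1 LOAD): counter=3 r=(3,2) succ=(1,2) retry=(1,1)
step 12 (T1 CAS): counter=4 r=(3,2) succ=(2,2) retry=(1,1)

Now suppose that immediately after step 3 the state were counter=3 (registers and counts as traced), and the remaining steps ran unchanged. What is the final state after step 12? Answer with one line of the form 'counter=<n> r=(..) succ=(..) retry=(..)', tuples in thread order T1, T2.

state after step 3 := counter=3 r=(0,0) succ=(0,1) retry=(0,0)
step 4 (T1 CAS): counter=3 r=(0,0) succ=(0,1) retry=(1,0)
step 5 (T1 LOAD): counter=3 r=(3,0) succ=(0,1) retry=(1,0)
step 6 (T2 LOAD): counter=3 r=(3,3) succ=(0,1) retry=(1,0)
step 7 (T1 CAS): counter=4 r=(3,3) succ=(1,1) retry=(1,0)
step 8 (T2 CAS): counter=4 r=(3,3) succ=(1,1) retry=(1,1)
step 9 (T2 LOAD): counter=4 r=(3,4) succ=(1,1) retry=(1,1)
step 10 (T2 CAS): counter=5 r=(3,4) succ=(1,2) retry=(1,1)
step 11 (T1 LOAD): counter=5 r=(5,4) succ=(1,2) retry=(1,1)
step 12 (T1 CAS): counter=6 r=(5,4) succ=(2,2) retry=(1,1)

counter=6 r=(5,4) succ=(2,2) retry=(1,1)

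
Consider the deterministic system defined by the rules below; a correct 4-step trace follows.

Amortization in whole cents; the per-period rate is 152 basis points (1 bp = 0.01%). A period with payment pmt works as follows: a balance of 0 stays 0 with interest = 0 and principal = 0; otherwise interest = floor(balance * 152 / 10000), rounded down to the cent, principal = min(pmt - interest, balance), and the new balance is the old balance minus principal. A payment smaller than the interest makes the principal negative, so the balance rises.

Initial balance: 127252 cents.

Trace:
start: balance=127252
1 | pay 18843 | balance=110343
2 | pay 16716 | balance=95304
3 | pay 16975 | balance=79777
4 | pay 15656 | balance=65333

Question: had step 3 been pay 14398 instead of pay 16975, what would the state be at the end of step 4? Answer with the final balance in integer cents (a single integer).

67949

(re-executing from step 3 with the substitution; state before step 3: balance=95304)
3 | pay 14398 | balance=82354
4 | pay 15656 | balance=67949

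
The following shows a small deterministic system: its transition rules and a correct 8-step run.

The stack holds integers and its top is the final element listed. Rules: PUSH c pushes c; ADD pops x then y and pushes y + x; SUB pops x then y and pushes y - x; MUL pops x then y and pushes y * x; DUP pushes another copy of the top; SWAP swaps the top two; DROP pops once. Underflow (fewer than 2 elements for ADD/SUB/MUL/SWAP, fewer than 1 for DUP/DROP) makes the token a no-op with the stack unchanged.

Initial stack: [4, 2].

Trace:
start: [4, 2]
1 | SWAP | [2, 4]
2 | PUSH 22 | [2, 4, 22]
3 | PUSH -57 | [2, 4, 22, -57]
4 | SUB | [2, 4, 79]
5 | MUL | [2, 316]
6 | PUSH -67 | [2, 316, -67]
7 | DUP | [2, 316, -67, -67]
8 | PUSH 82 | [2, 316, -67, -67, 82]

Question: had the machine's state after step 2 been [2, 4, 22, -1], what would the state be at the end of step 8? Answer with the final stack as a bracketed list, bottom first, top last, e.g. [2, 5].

[2, 4, 1232, -67, -67, 82]

state after step 2 := [2, 4, 22, -1]
3 | PUSH -57 | [2, 4, 22, -1, -57]
4 | SUB | [2, 4, 22, 56]
5 | MUL | [2, 4, 1232]
6 | PUSH -67 | [2, 4, 1232, -67]
7 | DUP | [2, 4, 1232, -67, -67]
8 | PUSH 82 | [2, 4, 1232, -67, -67, 82]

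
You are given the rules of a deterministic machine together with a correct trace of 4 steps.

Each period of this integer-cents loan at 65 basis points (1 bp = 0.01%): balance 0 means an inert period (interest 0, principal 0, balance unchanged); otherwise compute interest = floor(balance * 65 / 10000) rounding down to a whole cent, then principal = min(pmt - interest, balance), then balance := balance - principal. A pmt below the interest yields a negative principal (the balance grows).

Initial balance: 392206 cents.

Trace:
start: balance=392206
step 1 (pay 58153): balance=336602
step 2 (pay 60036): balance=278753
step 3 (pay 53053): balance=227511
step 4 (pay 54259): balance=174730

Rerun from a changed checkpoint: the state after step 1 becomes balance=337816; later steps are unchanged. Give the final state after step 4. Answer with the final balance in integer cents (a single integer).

state after step 1 := balance=337816
step 2 (pay 60036): balance=279975
step 3 (pay 53053): balance=228741
step 4 (pay 54259): balance=175968

175968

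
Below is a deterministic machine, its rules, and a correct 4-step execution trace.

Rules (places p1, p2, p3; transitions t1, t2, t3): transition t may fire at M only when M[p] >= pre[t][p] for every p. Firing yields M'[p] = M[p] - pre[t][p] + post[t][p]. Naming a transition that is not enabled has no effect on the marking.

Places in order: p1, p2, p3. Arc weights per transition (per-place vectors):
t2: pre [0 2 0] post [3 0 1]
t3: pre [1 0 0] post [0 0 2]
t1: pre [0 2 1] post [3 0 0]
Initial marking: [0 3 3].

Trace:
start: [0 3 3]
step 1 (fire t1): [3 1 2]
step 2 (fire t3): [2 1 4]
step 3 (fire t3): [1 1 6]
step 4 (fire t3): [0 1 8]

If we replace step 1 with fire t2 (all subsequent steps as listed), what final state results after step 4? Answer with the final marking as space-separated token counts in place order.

0 1 10

(re-executing from step 1 with the substitution; state before step 1: [0 3 3])
step 1 (fire t2): [3 1 4]
step 2 (fire t3): [2 1 6]
step 3 (fire t3): [1 1 8]
step 4 (fire t3): [0 1 10]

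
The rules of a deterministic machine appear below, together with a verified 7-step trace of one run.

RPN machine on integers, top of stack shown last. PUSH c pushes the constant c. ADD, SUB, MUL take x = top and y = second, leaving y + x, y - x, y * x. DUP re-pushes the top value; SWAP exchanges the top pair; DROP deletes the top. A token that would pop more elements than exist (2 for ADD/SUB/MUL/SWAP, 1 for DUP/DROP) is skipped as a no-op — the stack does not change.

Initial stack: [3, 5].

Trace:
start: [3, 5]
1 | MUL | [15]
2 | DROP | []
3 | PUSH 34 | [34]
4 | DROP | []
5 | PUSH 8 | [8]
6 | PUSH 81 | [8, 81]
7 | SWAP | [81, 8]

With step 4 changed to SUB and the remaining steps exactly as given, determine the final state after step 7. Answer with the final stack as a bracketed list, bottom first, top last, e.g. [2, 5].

(re-executing from step 4 with the substitution; state before step 4: [34])
4 | SUB | [34]
5 | PUSH 8 | [34, 8]
6 | PUSH 81 | [34, 8, 81]
7 | SWAP | [34, 81, 8]

[34, 81, 8]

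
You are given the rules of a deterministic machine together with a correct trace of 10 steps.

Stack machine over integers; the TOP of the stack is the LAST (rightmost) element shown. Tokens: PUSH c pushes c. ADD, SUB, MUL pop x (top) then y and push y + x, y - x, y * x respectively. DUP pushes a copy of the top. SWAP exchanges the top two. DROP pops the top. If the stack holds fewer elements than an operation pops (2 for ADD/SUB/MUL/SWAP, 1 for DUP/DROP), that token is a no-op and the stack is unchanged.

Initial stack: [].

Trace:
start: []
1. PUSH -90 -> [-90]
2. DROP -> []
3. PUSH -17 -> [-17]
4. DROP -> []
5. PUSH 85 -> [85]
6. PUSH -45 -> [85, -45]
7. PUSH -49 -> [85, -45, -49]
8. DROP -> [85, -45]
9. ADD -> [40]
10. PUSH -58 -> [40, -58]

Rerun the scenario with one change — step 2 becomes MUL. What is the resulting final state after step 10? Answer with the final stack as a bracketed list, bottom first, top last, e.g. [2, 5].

(re-executing from step 2 with the substitution; state before step 2: [-90])
2. MUL -> [-90]
3. PUSH -17 -> [-90, -17]
4. DROP -> [-90]
5. PUSH 85 -> [-90, 85]
6. PUSH -45 -> [-90, 85, -45]
7. PUSH -49 -> [-90, 85, -45, -49]
8. DROP -> [-90, 85, -45]
9. ADD -> [-90, 40]
10. PUSH -58 -> [-90, 40, -58]

[-90, 40, -58]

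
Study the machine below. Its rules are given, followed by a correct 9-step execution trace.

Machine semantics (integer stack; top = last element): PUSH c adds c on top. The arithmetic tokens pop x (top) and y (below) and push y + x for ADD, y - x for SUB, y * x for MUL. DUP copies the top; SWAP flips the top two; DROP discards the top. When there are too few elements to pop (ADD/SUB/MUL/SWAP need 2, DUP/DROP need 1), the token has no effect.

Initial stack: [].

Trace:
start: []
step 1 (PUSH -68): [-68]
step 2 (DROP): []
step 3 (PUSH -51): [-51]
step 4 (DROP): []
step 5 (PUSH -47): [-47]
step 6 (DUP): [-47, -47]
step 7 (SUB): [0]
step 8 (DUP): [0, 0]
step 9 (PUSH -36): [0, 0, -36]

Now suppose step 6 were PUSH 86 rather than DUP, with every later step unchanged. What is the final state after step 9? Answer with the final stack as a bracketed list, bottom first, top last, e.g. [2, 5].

(re-executing from step 6 with the substitution; state before step 6: [-47])
step 6 (PUSH 86): [-47, 86]
step 7 (SUB): [-133]
step 8 (DUP): [-133, -133]
step 9 (PUSH -36): [-133, -133, -36]

[-133, -133, -36]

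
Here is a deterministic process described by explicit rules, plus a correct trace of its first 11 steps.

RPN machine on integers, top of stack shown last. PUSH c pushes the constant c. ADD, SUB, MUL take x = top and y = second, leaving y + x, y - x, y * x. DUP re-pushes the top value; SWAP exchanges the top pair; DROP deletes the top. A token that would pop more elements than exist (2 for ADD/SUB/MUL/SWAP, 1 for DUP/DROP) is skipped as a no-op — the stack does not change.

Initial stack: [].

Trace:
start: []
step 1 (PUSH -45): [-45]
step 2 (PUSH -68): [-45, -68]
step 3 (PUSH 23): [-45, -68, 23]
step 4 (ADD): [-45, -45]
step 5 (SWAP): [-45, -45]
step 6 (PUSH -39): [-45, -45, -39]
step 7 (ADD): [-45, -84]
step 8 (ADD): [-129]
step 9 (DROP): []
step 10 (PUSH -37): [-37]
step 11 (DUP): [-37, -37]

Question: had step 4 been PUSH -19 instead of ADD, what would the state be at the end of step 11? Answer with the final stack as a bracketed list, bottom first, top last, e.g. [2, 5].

[-45, -68, -37, -37]

(re-executing from step 4 with the substitution; state before step 4: [-45, -68, 23])
step 4 (PUSH -19): [-45, -68, 23, -19]
step 5 (SWAP): [-45, -68, -19, 23]
step 6 (PUSH -39): [-45, -68, -19, 23, -39]
step 7 (ADD): [-45, -68, -19, -16]
step 8 (ADD): [-45, -68, -35]
step 9 (DROP): [-45, -68]
step 10 (PUSH -37): [-45, -68, -37]
step 11 (DUP): [-45, -68, -37, -37]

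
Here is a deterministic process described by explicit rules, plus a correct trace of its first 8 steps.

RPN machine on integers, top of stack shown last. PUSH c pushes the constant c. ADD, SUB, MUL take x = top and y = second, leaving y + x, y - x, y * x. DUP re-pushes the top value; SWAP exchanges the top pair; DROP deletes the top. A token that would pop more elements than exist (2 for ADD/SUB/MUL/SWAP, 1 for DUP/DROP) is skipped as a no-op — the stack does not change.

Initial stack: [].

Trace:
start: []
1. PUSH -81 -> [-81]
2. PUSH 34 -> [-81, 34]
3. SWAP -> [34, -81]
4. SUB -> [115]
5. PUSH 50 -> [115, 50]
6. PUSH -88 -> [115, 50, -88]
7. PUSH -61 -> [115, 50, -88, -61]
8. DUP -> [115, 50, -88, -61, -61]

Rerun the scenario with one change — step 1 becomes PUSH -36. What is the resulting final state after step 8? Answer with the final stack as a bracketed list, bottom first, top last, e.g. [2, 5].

(re-executing from step 1 with the substitution; state before step 1: [])
1. PUSH -36 -> [-36]
2. PUSH 34 -> [-36, 34]
3. SWAP -> [34, -36]
4. SUB -> [70]
5. PUSH 50 -> [70, 50]
6. PUSH -88 -> [70, 50, -88]
7. PUSH -61 -> [70, 50, -88, -61]
8. DUP -> [70, 50, -88, -61, -61]

[70, 50, -88, -61, -61]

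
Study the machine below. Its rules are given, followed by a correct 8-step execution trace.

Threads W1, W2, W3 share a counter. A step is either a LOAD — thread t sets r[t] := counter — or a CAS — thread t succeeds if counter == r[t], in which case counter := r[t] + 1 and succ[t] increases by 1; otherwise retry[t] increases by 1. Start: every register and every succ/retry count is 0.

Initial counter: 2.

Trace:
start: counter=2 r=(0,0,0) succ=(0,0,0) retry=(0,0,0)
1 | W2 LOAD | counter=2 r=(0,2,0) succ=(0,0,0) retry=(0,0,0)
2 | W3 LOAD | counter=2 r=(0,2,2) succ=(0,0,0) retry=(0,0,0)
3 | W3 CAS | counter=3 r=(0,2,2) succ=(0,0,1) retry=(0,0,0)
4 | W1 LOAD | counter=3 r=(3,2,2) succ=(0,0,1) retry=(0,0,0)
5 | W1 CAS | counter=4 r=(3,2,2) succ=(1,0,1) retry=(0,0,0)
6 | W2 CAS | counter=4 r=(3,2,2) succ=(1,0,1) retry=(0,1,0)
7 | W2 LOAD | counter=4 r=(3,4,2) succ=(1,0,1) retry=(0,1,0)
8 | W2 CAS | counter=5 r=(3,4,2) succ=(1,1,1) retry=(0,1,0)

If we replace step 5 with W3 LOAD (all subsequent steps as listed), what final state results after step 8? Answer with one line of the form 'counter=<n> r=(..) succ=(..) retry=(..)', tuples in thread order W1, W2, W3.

counter=4 r=(3,3,3) succ=(0,1,1) retry=(0,1,0)

(re-executing from step 5 with the substitution; state before step 5: counter=3 r=(3,2,2) succ=(0,0,1) retry=(0,0,0))
5 | W3 LOAD | counter=3 r=(3,2,3) succ=(0,0,1) retry=(0,0,0)
6 | W2 CAS | counter=3 r=(3,2,3) succ=(0,0,1) retry=(0,1,0)
7 | W2 LOAD | counter=3 r=(3,3,3) succ=(0,0,1) retry=(0,1,0)
8 | W2 CAS | counter=4 r=(3,3,3) succ=(0,1,1) retry=(0,1,0)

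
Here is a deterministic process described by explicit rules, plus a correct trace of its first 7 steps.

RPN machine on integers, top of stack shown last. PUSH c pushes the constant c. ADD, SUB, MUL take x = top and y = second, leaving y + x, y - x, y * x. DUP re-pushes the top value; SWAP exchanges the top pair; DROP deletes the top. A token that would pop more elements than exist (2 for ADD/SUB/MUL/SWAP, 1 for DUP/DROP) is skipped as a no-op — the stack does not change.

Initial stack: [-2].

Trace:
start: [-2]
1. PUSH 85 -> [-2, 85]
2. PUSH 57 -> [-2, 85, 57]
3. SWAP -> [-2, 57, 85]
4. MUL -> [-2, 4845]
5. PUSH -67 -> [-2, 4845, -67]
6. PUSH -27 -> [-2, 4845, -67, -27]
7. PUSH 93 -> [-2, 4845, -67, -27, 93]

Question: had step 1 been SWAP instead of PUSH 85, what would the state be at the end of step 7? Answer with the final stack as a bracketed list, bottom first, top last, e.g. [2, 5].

[-114, -67, -27, 93]

(re-executing from step 1 with the substitution; state before step 1: [-2])
1. SWAP -> [-2]
2. PUSH 57 -> [-2, 57]
3. SWAP -> [57, -2]
4. MUL -> [-114]
5. PUSH -67 -> [-114, -67]
6. PUSH -27 -> [-114, -67, -27]
7. PUSH 93 -> [-114, -67, -27, 93]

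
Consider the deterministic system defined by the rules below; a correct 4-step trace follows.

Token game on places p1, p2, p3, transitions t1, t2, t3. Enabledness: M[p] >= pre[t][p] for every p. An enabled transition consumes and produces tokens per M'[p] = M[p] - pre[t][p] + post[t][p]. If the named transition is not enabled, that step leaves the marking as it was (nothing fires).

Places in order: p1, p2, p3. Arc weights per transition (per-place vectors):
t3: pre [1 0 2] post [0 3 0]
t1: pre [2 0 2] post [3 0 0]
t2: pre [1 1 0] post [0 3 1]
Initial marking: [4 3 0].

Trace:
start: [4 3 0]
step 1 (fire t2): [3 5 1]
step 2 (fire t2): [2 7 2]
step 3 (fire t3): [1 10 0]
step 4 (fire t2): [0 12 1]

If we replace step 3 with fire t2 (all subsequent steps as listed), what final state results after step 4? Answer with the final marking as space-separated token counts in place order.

(re-executing from step 3 with the substitution; state before step 3: [2 7 2])
step 3 (fire t2): [1 9 3]
step 4 (fire t2): [0 11 4]

0 11 4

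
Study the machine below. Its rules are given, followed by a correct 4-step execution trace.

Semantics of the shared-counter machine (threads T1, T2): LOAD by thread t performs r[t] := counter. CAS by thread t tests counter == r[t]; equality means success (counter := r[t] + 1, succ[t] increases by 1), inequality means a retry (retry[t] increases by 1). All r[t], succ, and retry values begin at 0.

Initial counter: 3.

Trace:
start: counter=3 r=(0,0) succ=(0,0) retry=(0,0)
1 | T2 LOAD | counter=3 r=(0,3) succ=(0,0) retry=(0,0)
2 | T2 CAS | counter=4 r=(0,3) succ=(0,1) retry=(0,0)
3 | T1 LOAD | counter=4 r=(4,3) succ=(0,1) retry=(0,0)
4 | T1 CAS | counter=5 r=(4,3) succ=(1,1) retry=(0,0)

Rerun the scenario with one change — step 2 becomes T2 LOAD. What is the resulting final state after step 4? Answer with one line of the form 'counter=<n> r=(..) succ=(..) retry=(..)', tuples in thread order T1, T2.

counter=4 r=(3,3) succ=(1,0) retry=(0,0)

(re-executing from step 2 with the substitution; state before step 2: counter=3 r=(0,3) succ=(0,0) retry=(0,0))
2 | T2 LOAD | counter=3 r=(0,3) succ=(0,0) retry=(0,0)
3 | T1 LOAD | counter=3 r=(3,3) succ=(0,0) retry=(0,0)
4 | T1 CAS | counter=4 r=(3,3) succ=(1,0) retry=(0,0)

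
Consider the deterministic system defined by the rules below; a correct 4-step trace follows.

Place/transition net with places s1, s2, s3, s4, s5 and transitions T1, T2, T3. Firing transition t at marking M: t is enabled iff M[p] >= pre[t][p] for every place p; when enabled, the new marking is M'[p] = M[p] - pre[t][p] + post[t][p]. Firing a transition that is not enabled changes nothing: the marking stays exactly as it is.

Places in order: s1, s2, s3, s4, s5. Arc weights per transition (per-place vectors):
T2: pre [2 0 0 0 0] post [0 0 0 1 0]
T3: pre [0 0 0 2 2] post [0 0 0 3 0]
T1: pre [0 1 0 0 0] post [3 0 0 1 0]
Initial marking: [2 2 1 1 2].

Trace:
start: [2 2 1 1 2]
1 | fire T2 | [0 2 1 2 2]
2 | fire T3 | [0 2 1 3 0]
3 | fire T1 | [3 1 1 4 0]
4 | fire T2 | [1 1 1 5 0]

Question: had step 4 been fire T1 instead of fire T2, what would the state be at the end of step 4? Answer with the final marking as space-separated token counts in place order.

(re-executing from step 4 with the substitution; state before step 4: [3 1 1 4 0])
4 | fire T1 | [6 0 1 5 0]

6 0 1 5 0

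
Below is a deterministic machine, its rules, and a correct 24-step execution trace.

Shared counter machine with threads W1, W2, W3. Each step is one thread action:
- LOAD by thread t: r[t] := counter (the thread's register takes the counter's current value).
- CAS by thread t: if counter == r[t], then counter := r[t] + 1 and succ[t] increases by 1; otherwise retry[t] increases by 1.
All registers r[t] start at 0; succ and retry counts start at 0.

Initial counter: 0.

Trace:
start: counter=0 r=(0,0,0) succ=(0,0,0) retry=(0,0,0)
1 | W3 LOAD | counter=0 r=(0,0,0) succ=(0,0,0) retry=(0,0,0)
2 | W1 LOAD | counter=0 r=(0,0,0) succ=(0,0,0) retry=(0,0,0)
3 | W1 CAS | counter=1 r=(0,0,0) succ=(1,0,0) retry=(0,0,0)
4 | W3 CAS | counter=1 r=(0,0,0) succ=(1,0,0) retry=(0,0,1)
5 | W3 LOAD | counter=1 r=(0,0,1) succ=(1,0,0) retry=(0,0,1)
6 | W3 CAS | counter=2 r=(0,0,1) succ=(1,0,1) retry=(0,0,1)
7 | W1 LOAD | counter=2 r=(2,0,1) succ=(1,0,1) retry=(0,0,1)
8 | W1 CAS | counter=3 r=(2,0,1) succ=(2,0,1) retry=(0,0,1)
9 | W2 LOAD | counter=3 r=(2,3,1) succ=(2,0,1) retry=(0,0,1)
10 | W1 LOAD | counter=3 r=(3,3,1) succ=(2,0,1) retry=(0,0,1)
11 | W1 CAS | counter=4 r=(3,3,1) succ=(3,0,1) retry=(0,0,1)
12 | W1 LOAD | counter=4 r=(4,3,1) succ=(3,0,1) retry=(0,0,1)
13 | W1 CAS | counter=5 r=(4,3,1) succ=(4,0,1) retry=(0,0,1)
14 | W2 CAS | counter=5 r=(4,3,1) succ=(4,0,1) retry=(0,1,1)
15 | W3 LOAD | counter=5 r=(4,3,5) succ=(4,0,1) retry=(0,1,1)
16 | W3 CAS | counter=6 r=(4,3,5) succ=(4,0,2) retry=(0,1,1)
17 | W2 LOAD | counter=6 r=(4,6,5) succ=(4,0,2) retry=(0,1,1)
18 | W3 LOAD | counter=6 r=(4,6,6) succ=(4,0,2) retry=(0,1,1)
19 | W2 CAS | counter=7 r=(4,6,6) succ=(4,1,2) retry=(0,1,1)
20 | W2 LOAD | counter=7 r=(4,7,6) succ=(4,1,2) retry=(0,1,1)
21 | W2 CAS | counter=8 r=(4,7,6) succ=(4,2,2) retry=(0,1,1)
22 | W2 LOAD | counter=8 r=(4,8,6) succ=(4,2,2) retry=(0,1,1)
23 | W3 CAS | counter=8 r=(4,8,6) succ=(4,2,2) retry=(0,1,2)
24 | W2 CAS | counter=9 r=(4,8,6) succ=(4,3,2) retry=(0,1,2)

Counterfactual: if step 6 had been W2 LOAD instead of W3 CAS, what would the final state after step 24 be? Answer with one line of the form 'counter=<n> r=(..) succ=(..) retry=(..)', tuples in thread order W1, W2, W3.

(re-executing from step 6 with the substitution; state before step 6: counter=1 r=(0,0,1) succ=(1,0,0) retry=(0,0,1))
6 | W2 LOAD | counter=1 r=(0,1,1) succ=(1,0,0) retry=(0,0,1)
7 | W1 LOAD | counter=1 r=(1,1,1) succ=(1,0,0) retry=(0,0,1)
8 | W1 CAS | counter=2 r=(1,1,1) succ=(2,0,0) retry=(0,0,1)
9 | W2 LOAD | counter=2 r=(1,2,1) succ=(2,0,0) retry=(0,0,1)
10 | W1 LOAD | counter=2 r=(2,2,1) succ=(2,0,0) retry=(0,0,1)
11 | W1 CAS | counter=3 r=(2,2,1) succ=(3,0,0) retry=(0,0,1)
12 | W1 LOAD | counter=3 r=(3,2,1) succ=(3,0,0) retry=(0,0,1)
13 | W1 CAS | counter=4 r=(3,2,1) succ=(4,0,0) retry=(0,0,1)
14 | W2 CAS | counter=4 r=(3,2,1) succ=(4,0,0) retry=(0,1,1)
15 | W3 LOAD | counter=4 r=(3,2,4) succ=(4,0,0) retry=(0,1,1)
16 | W3 CAS | counter=5 r=(3,2,4) succ=(4,0,1) retry=(0,1,1)
17 | W2 LOAD | counter=5 r=(3,5,4) succ=(4,0,1) retry=(0,1,1)
18 | W3 LOAD | counter=5 r=(3,5,5) succ=(4,0,1) retry=(0,1,1)
19 | W2 CAS | counter=6 r=(3,5,5) succ=(4,1,1) retry=(0,1,1)
20 | W2 LOAD | counter=6 r=(3,6,5) succ=(4,1,1) retry=(0,1,1)
21 | W2 CAS | counter=7 r=(3,6,5) succ=(4,2,1) retry=(0,1,1)
22 | W2 LOAD | counter=7 r=(3,7,5) succ=(4,2,1) retry=(0,1,1)
23 | W3 CAS | counter=7 r=(3,7,5) succ=(4,2,1) retry=(0,1,2)
24 | W2 CAS | counter=8 r=(3,7,5) succ=(4,3,1) retry=(0,1,2)

counter=8 r=(3,7,5) succ=(4,3,1) retry=(0,1,2)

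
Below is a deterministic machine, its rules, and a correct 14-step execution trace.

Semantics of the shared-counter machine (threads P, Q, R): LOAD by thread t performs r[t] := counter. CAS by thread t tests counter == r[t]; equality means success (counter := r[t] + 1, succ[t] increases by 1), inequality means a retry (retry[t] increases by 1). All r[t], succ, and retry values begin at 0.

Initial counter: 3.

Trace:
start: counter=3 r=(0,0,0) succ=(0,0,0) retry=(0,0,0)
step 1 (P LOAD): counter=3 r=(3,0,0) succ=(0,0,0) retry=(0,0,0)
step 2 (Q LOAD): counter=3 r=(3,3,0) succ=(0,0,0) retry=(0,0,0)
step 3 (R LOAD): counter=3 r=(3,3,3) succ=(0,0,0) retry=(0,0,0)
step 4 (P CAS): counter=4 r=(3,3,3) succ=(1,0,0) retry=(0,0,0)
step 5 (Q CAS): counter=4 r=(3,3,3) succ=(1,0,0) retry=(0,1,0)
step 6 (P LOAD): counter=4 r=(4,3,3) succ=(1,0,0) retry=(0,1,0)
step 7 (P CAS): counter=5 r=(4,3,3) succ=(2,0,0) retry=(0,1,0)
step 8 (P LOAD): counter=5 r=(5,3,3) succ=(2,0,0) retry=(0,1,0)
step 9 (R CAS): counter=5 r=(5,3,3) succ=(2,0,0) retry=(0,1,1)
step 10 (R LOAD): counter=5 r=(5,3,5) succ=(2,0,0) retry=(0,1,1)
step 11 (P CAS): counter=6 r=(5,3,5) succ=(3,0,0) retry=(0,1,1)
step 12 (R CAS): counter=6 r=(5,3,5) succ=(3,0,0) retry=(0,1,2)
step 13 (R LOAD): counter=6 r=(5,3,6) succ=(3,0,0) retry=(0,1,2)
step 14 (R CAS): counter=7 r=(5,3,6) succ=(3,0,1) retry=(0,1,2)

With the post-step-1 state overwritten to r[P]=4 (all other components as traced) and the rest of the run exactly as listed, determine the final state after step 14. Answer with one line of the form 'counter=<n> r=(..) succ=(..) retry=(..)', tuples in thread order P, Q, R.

counter=7 r=(5,3,6) succ=(2,1,1) retry=(1,0,2)

state after step 1 := counter=3 r=(4,0,0) succ=(0,0,0) retry=(0,0,0)
step 2 (Q LOAD): counter=3 r=(4,3,0) succ=(0,0,0) retry=(0,0,0)
step 3 (R LOAD): counter=3 r=(4,3,3) succ=(0,0,0) retry=(0,0,0)
step 4 (P CAS): counter=3 r=(4,3,3) succ=(0,0,0) retry=(1,0,0)
step 5 (Q CAS): counter=4 r=(4,3,3) succ=(0,1,0) retry=(1,0,0)
step 6 (P LOAD): counter=4 r=(4,3,3) succ=(0,1,0) retry=(1,0,0)
step 7 (P CAS): counter=5 r=(4,3,3) succ=(1,1,0) retry=(1,0,0)
step 8 (P LOAD): counter=5 r=(5,3,3) succ=(1,1,0) retry=(1,0,0)
step 9 (R CAS): counter=5 r=(5,3,3) succ=(1,1,0) retry=(1,0,1)
step 10 (R LOAD): counter=5 r=(5,3,5) succ=(1,1,0) retry=(1,0,1)
step 11 (P CAS): counter=6 r=(5,3,5) succ=(2,1,0) retry=(1,0,1)
step 12 (R CAS): counter=6 r=(5,3,5) succ=(2,1,0) retry=(1,0,2)
step 13 (R LOAD): counter=6 r=(5,3,6) succ=(2,1,0) retry=(1,0,2)
step 14 (R CAS): counter=7 r=(5,3,6) succ=(2,1,1) retry=(1,0,2)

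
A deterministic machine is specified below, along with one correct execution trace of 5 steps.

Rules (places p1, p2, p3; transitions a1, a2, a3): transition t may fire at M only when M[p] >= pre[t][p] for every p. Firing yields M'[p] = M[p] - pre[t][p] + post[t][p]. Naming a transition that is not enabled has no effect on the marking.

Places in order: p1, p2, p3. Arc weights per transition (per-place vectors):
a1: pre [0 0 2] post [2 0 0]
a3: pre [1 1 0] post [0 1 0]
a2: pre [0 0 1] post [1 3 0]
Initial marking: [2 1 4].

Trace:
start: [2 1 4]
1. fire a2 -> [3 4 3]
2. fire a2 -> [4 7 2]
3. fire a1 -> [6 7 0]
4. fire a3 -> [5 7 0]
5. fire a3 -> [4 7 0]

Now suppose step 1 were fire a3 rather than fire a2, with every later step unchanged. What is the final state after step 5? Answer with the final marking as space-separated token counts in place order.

2 4 1

(re-executing from step 1 with the substitution; state before step 1: [2 1 4])
1. fire a3 -> [1 1 4]
2. fire a2 -> [2 4 3]
3. fire a1 -> [4 4 1]
4. fire a3 -> [3 4 1]
5. fire a3 -> [2 4 1]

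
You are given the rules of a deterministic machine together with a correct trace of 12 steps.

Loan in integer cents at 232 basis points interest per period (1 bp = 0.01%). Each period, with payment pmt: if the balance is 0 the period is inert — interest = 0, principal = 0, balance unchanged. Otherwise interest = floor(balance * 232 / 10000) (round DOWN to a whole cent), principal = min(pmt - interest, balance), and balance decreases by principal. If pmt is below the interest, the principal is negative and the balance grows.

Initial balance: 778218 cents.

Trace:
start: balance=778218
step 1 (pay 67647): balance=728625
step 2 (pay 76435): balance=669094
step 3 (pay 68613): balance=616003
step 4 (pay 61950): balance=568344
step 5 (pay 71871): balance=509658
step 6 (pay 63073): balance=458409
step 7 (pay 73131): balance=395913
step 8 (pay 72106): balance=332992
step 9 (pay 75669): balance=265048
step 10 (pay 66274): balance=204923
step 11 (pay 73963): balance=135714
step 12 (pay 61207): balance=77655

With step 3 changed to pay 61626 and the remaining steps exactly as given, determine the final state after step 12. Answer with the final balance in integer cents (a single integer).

(re-executing from step 3 with the substitution; state before step 3: balance=669094)
step 3 (pay 61626): balance=622990
step 4 (pay 61950): balance=575493
step 5 (pay 71871): balance=516973
step 6 (pay 63073): balance=465893
step 7 (pay 73131): balance=403570
step 8 (pay 72106): balance=340826
step 9 (pay 75669): balance=273064
step 10 (pay 66274): balance=213125
step 11 (pay 73963): balance=144106
step 12 (pay 61207): balance=86242

86242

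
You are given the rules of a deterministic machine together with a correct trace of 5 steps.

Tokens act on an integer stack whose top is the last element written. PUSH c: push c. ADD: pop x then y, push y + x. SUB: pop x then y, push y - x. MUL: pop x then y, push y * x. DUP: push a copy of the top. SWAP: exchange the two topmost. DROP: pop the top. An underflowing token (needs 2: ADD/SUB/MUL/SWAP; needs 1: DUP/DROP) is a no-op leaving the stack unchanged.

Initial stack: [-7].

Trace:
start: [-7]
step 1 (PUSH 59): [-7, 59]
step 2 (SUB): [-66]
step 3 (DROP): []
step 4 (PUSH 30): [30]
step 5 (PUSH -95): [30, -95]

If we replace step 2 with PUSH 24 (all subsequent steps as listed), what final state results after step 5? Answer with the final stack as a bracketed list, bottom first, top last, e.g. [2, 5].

[-7, 59, 30, -95]

(re-executing from step 2 with the substitution; state before step 2: [-7, 59])
step 2 (PUSH 24): [-7, 59, 24]
step 3 (DROP): [-7, 59]
step 4 (PUSH 30): [-7, 59, 30]
step 5 (PUSH -95): [-7, 59, 30, -95]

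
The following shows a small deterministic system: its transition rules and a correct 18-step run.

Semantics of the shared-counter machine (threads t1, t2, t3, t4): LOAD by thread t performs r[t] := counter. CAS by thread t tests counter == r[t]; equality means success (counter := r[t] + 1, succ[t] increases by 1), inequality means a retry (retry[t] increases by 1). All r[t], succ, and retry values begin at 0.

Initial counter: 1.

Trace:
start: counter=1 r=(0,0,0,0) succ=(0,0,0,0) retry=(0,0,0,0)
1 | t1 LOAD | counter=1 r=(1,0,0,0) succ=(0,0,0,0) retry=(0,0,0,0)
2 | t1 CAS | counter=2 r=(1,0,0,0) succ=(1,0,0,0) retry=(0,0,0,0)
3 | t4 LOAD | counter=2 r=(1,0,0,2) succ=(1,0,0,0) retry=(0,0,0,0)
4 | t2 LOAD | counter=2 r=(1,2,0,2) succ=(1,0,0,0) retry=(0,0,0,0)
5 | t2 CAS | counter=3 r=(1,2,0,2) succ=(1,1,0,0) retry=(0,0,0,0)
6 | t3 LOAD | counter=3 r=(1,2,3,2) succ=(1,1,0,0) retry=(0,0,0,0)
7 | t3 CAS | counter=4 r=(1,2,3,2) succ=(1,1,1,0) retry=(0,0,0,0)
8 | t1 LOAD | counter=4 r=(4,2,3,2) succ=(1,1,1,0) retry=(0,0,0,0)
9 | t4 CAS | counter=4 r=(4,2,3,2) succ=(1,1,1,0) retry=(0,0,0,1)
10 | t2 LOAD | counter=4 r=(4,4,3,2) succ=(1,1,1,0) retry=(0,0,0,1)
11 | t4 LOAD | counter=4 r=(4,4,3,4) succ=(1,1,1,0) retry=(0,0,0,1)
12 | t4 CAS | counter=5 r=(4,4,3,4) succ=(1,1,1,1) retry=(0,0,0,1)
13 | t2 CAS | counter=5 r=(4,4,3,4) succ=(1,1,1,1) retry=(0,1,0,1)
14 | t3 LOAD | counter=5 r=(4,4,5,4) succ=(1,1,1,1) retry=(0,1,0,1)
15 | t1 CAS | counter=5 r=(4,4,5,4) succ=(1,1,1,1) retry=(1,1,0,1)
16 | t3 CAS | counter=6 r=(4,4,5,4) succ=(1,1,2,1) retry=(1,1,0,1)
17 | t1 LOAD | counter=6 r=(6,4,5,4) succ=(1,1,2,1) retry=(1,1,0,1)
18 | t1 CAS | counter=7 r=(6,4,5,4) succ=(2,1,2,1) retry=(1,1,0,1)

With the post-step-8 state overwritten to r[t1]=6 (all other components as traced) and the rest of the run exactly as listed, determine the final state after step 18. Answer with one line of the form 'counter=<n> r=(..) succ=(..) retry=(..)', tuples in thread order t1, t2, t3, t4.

state after step 8 := counter=4 r=(6,2,3,2) succ=(1,1,1,0) retry=(0,0,0,0)
9 | t4 CAS | counter=4 r=(6,2,3,2) succ=(1,1,1,0) retry=(0,0,0,1)
10 | t2 LOAD | counter=4 r=(6,4,3,2) succ=(1,1,1,0) retry=(0,0,0,1)
11 | t4 LOAD | counter=4 r=(6,4,3,4) succ=(1,1,1,0) retry=(0,0,0,1)
12 | t4 CAS | counter=5 r=(6,4,3,4) succ=(1,1,1,1) retry=(0,0,0,1)
13 | t2 CAS | counter=5 r=(6,4,3,4) succ=(1,1,1,1) retry=(0,1,0,1)
14 | t3 LOAD | counter=5 r=(6,4,5,4) succ=(1,1,1,1) retry=(0,1,0,1)
15 | t1 CAS | counter=5 r=(6,4,5,4) succ=(1,1,1,1) retry=(1,1,0,1)
16 | t3 CAS | counter=6 r=(6,4,5,4) succ=(1,1,2,1) retry=(1,1,0,1)
17 | t1 LOAD | counter=6 r=(6,4,5,4) succ=(1,1,2,1) retry=(1,1,0,1)
18 | t1 CAS | counter=7 r=(6,4,5,4) succ=(2,1,2,1) retry=(1,1,0,1)

counter=7 r=(6,4,5,4) succ=(2,1,2,1) retry=(1,1,0,1)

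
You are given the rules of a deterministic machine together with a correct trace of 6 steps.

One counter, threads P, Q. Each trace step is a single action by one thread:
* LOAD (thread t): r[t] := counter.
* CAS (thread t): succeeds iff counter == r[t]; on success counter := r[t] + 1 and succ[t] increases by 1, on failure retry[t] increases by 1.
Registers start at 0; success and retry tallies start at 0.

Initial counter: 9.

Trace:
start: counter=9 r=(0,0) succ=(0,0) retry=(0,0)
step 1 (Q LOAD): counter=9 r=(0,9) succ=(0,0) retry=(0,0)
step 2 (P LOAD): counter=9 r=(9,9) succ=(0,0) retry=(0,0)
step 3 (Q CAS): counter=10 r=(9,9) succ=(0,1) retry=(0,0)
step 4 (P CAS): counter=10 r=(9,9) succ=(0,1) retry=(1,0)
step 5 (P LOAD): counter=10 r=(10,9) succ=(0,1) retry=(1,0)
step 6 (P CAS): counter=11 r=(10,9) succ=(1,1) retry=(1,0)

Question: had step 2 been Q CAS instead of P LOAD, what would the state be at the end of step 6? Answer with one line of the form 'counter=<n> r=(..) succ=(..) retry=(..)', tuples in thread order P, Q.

(re-executing from step 2 with the substitution; state before step 2: counter=9 r=(0,9) succ=(0,0) retry=(0,0))
step 2 (Q CAS): counter=10 r=(0,9) succ=(0,1) retry=(0,0)
step 3 (Q CAS): counter=10 r=(0,9) succ=(0,1) retry=(0,1)
step 4 (P CAS): counter=10 r=(0,9) succ=(0,1) retry=(1,1)
step 5 (P LOAD): counter=10 r=(10,9) succ=(0,1) retry=(1,1)
step 6 (P CAS): counter=11 r=(10,9) succ=(1,1) retry=(1,1)

counter=11 r=(10,9) succ=(1,1) retry=(1,1)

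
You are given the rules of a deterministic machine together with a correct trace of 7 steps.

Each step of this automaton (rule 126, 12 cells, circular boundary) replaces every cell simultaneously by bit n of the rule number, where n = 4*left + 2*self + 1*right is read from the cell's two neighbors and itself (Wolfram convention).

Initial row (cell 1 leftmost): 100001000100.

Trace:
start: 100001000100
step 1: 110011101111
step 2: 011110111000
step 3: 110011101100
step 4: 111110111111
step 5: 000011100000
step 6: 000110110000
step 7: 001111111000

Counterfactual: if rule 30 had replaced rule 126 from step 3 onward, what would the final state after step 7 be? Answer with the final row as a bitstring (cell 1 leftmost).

(re-executing steps 3..7 under rule 30; state before step 3: 011110111000)
step 3: 110000100100
step 4: 101001111111
step 5: 001111000000
step 6: 011000100000
step 7: 110101110000

110101110000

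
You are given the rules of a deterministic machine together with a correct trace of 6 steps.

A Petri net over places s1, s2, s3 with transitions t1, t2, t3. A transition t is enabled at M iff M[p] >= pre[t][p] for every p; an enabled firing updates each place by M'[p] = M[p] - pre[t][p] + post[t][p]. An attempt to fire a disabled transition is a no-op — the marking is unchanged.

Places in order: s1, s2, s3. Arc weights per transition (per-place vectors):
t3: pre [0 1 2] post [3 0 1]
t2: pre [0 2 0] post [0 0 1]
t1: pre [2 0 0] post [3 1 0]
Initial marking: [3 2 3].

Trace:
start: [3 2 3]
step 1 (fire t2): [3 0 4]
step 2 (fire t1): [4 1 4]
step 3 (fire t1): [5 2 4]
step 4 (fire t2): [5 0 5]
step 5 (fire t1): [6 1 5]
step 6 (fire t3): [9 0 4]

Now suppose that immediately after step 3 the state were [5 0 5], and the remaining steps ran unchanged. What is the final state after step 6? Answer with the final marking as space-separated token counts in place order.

9 0 4

state after step 3 := [5 0 5]
step 4 (fire t2): [5 0 5]
step 5 (fire t1): [6 1 5]
step 6 (fire t3): [9 0 4]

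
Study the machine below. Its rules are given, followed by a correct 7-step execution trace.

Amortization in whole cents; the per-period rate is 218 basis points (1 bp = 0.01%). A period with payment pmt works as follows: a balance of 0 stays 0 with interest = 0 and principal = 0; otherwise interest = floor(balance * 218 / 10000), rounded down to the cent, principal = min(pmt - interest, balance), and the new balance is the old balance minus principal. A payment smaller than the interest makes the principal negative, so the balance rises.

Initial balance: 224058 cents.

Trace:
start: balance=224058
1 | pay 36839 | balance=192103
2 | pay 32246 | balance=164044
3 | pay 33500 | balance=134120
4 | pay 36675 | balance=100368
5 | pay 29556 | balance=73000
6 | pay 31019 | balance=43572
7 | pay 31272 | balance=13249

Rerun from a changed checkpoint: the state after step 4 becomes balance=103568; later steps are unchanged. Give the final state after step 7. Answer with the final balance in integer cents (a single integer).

state after step 4 := balance=103568
5 | pay 29556 | balance=76269
6 | pay 31019 | balance=46912
7 | pay 31272 | balance=16662

16662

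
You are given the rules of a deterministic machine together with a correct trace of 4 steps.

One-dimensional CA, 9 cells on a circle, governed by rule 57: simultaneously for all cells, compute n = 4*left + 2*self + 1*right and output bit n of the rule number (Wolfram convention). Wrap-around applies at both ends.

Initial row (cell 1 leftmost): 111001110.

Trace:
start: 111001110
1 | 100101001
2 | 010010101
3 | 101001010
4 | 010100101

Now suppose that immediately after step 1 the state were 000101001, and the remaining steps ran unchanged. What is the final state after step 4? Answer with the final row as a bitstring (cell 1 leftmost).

010100101

state after step 1 := 000101001
2 | 110010100
3 | 101001010
4 | 010100101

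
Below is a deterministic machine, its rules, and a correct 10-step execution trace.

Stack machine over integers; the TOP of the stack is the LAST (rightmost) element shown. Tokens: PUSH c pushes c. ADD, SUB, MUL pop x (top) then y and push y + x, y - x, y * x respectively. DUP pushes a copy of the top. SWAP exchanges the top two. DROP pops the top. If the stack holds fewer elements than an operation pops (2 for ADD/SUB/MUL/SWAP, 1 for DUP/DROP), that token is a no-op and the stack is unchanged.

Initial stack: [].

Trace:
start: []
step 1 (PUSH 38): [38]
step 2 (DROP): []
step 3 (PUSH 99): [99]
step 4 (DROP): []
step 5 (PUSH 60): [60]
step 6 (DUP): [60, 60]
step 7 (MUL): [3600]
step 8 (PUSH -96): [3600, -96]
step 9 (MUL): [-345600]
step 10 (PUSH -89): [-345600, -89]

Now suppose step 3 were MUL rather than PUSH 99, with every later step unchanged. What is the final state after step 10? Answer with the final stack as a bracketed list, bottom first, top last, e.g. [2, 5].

[-345600, -89]

(re-executing from step 3 with the substitution; state before step 3: [])
step 3 (MUL): []
step 4 (DROP): []
step 5 (PUSH 60): [60]
step 6 (DUP): [60, 60]
step 7 (MUL): [3600]
step 8 (PUSH -96): [3600, -96]
step 9 (MUL): [-345600]
step 10 (PUSH -89): [-345600, -89]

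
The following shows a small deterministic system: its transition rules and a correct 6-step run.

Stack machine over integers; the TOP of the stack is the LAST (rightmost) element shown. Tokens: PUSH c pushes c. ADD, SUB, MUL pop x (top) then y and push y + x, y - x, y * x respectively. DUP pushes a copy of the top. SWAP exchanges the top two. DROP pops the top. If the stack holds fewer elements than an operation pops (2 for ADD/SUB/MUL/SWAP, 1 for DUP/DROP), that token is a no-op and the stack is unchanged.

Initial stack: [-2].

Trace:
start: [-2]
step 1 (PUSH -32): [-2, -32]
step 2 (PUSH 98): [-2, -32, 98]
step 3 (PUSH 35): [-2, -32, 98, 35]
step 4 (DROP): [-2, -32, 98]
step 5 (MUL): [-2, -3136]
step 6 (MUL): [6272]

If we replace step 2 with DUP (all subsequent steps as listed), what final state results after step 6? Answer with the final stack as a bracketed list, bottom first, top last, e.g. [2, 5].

(re-executing from step 2 with the substitution; state before step 2: [-2, -32])
step 2 (DUP): [-2, -32, -32]
step 3 (PUSH 35): [-2, -32, -32, 35]
step 4 (DROP): [-2, -32, -32]
step 5 (MUL): [-2, 1024]
step 6 (MUL): [-2048]

[-2048]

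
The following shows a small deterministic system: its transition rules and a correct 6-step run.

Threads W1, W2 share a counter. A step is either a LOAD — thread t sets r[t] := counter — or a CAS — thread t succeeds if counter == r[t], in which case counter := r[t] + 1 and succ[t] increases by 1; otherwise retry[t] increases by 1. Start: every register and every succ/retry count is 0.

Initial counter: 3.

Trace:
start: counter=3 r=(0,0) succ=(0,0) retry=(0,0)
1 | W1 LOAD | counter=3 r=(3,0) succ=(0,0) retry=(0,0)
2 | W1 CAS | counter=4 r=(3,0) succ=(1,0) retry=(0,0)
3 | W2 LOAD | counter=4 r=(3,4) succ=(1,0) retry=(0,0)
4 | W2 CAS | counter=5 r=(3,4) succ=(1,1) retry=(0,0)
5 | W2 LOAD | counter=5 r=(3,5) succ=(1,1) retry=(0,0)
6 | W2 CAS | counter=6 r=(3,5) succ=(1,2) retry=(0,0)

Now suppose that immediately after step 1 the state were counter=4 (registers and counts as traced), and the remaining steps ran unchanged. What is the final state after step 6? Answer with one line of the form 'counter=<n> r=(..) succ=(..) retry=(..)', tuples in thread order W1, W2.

state after step 1 := counter=4 r=(3,0) succ=(0,0) retry=(0,0)
2 | W1 CAS | counter=4 r=(3,0) succ=(0,0) retry=(1,0)
3 | W2 LOAD | counter=4 r=(3,4) succ=(0,0) retry=(1,0)
4 | W2 CAS | counter=5 r=(3,4) succ=(0,1) retry=(1,0)
5 | W2 LOAD | counter=5 r=(3,5) succ=(0,1) retry=(1,0)
6 | W2 CAS | counter=6 r=(3,5) succ=(0,2) retry=(1,0)

counter=6 r=(3,5) succ=(0,2) retry=(1,0)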